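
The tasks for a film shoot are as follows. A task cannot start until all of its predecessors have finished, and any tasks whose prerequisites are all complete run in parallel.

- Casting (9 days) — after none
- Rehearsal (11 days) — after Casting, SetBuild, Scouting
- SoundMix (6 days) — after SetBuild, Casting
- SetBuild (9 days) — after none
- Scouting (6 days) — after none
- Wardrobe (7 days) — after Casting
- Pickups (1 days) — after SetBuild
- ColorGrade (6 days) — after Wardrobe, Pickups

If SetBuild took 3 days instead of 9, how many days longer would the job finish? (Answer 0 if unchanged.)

Actual critical path: Casting→Wardrobe→ColorGrade = 9+7+6 = 22 ⇒ 22 days.
SetBuild is off the critical path — its longest chain is 20 days, giving 2 of slack.
The critical path is still Casting→Wardrobe→ColorGrade; finish is now 22 days.
Change in finish: 22 − 22 = +0 days.

0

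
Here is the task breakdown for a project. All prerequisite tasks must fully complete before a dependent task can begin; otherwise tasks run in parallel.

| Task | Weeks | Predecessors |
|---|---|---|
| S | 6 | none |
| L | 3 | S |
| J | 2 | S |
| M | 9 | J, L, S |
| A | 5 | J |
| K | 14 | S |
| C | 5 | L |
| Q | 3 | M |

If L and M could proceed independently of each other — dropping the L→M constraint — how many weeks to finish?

20

With the dependency in place, S→L→M→Q = 6+3+9+3 = 21 sets the finish at 21 weeks.
Without L→M, M's earliest start moves from 9 to 8.
New critical path: S→J→M→Q = 6+2+9+3 = 20 ⇒ 20 weeks.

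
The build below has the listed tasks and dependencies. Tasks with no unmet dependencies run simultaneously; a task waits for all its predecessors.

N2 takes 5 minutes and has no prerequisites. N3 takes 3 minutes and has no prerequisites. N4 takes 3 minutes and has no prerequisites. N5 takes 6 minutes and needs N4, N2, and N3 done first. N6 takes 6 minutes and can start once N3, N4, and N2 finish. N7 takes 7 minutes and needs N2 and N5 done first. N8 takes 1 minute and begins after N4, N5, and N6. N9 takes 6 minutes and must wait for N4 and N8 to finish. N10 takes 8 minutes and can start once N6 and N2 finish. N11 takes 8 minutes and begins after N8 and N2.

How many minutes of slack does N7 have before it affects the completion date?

2

N2→N5→N8→N11 = 5+6+1+8 = 20 sets the makespan at 20 minutes.
Longest path through N7: 18 minutes (earliest finish 18, latest finish 20).
Slack of N7 = 13 − 11 = 2 minutes.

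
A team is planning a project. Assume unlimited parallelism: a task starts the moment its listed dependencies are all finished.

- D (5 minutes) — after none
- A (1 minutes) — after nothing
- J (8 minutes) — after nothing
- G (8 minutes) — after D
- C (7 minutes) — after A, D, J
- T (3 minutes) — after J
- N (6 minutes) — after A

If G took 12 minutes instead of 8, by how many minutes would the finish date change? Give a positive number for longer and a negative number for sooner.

2

Critical path before the change: J→C = 8+7 = 15 giving 15 minutes.
G has 2 minutes of float (longest path through it is 13).
Now D→G = 5+12 = 17 is longest, so the finish becomes 17 minutes.
Change in finish: 17 − 15 = +2 minutes.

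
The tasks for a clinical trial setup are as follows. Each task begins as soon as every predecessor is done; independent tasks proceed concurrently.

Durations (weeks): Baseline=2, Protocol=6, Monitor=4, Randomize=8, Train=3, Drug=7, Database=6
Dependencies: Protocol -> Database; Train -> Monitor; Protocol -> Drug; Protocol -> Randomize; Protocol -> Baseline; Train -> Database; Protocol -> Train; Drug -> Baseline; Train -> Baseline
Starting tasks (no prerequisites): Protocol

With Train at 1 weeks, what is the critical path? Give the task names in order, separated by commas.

Critical path before the change: Protocol→Train→Database = 6+3+6 = 15 giving 15 weeks.
Since Train is critical, the -2 change carries straight to that chain (now 13 weeks).
The binding chain switches to Protocol→Drug→Baseline = 6+7+2 = 15; finish 15 weeks.

Protocol, Drug, Baseline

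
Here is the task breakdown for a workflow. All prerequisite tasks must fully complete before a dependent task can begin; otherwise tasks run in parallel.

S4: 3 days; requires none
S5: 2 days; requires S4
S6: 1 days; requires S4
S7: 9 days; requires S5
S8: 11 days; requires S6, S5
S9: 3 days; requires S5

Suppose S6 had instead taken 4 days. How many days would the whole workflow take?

18

Actual critical path: S4→S5→S8 = 3+2+11 = 16 ⇒ 16 days.
S6 has 1 day of float (longest path through it is 15).
New critical path: S4→S6→S8 = 3+4+11 = 18 ⇒ 18 days.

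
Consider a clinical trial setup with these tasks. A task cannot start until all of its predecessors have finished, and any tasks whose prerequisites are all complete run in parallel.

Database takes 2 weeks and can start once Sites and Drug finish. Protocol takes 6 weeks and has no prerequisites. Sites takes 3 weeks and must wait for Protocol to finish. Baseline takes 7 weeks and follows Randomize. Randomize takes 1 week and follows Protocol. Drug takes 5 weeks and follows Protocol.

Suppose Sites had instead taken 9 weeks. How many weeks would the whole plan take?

17

Actual critical path: Protocol→Randomize→Baseline = 6+1+7 = 14 ⇒ 14 weeks.
Sites is off the critical path — its longest chain is 11 weeks, giving 3 of slack.
Now Protocol→Sites→Database = 6+9+2 = 17 is longest, so the finish becomes 17 weeks.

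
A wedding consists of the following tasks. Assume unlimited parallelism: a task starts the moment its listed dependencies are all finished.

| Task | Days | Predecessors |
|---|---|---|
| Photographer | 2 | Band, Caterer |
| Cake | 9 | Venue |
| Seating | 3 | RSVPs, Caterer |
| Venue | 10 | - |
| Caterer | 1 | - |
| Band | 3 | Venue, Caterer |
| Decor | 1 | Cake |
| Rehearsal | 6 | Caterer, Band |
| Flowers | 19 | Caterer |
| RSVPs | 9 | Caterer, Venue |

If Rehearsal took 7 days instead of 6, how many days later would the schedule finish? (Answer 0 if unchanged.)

0

Critical path before the change: Venue→RSVPs→Seating = 10+9+3 = 22 giving 22 days.
Rehearsal has 3 days of float (longest path through it is 19).
No other chain overtakes it, so the finish is 22 days.
Change in finish: 22 − 22 = +0 days.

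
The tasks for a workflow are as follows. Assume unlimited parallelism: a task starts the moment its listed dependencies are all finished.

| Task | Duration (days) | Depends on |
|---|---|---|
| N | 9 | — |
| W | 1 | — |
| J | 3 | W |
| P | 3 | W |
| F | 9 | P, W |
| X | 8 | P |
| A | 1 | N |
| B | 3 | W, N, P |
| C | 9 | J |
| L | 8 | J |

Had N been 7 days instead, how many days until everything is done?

13

As given, the longest chain is W→J→C = 1+3+9 = 13, so the finish is 13 days.
The longest path through N is only 12 days, so N has float 1.
No other chain overtakes it, so the finish is 13 days.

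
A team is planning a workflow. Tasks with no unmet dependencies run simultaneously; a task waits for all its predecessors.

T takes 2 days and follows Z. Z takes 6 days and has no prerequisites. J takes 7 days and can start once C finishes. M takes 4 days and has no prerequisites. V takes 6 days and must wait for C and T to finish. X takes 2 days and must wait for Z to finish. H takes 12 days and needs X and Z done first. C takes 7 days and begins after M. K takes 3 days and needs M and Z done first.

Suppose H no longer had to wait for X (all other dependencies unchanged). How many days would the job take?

With the dependency in place, Z→X→H = 6+2+12 = 20 sets the finish at 20 days.
Without X→H, H's earliest start moves from 8 to 6.
After: M→C→J = 4+7+7 = 18 → 18 days.

18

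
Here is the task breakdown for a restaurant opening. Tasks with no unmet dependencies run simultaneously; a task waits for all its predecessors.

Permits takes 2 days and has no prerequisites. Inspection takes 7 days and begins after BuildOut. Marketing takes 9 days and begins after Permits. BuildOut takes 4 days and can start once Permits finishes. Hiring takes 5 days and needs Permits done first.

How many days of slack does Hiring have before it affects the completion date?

6

Critical path: Permits→BuildOut→Inspection = 2+4+7 = 13, so the finish is 13 days.
Longest path through Hiring: 7 days (earliest finish 7, latest finish 13).
Float = 13 − 7 = 6.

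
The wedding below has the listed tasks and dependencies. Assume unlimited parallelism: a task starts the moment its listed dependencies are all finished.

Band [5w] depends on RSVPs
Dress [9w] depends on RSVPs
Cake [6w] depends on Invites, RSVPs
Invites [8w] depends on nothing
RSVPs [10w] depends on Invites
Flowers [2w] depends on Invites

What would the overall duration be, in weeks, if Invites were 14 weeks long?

33

The binding path is Invites→RSVPs→Dress = 8+10+9 = 27; finish at 27 weeks.
Invites lies on that path, so at 14 weeks the path becomes 33 weeks.
That remains the longest chain; total 33 weeks.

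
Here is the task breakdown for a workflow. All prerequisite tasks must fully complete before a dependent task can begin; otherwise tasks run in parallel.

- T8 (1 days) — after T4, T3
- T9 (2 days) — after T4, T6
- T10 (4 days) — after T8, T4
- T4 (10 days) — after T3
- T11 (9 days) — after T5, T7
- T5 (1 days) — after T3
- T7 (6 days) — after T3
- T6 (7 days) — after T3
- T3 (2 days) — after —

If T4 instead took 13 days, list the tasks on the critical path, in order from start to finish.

The binding path is T3→T4→T8→T10 = 2+10+1+4 = 17; finish at 17 days.
Since T4 is critical, the +3 change carries straight to that chain (now 20 days).
The critical path is still T3→T4→T8→T10; finish is now 20 days.

T3, T4, T8, T10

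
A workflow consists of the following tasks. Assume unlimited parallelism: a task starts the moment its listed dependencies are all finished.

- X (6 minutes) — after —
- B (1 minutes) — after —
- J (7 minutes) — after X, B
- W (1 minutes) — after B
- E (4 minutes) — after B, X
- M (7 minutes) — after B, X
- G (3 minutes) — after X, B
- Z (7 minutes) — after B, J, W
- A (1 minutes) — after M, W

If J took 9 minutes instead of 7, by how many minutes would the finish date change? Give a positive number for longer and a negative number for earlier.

2

As given, the longest chain is X→J→Z = 6+7+7 = 20, so the finish is 20 minutes.
Since J is critical, the +2 change carries straight to that chain (now 22 minutes).
No other chain overtakes it, so the finish is 22 minutes.
Change in finish: 22 − 20 = +2 minutes.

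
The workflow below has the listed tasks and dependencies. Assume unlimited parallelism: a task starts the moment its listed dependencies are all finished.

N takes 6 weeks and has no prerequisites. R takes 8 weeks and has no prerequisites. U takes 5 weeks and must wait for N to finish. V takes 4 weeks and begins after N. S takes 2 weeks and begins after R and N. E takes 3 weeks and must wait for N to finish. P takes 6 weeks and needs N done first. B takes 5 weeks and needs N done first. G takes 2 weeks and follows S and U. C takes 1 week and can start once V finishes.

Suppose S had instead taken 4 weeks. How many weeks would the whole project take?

14

Actual critical path: N→U→G = 6+5+2 = 13 ⇒ 13 weeks.
The longest path through S is only 12 weeks, so S has float 1.
New critical path: R→S→G = 8+4+2 = 14 ⇒ 14 weeks.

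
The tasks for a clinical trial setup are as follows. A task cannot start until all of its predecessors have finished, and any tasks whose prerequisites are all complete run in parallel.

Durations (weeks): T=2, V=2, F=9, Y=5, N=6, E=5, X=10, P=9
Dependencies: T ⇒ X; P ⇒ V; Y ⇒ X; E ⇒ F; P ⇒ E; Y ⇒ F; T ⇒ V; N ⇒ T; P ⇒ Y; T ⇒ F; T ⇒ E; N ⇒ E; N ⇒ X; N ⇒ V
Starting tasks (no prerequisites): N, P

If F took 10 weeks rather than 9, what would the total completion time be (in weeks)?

24

The binding path is P→Y→X = 9+5+10 = 24; finish at 24 weeks.
F has 1 week of float (longest path through it is 23).
New critical path: P→E→F = 9+5+10 = 24 ⇒ 24 weeks.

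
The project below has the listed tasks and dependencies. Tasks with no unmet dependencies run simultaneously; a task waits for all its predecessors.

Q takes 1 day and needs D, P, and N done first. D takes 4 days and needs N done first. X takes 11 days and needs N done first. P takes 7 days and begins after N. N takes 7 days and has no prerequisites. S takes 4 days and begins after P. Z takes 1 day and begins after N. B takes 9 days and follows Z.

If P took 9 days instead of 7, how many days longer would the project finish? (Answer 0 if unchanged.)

2

The binding path is N→P→S = 7+7+4 = 18; finish at 18 days.
P lies on that path, so at 9 days the path becomes 20 days.
No other chain overtakes it, so the finish is 20 days.
Change in finish: 20 − 18 = +2 days.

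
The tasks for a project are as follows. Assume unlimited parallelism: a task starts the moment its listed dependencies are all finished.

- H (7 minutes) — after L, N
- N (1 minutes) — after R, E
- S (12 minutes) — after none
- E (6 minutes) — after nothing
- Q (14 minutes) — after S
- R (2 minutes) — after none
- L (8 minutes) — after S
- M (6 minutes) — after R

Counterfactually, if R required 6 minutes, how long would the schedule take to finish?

Baseline: S→L→H = 12+8+7 = 27 → 27 minutes.
R is off the critical path — its longest chain is 10 minutes, giving 17 of slack.
The critical path is still S→L→H; finish is now 27 minutes.

27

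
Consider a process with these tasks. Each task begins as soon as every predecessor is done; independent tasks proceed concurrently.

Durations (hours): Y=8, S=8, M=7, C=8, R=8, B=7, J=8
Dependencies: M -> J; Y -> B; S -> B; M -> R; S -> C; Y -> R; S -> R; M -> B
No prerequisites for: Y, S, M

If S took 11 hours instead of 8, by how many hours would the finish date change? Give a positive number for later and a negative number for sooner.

Baseline: S→C = 8+8 = 16 → 16 hours.
S lies on that path, so at 11 hours the path becomes 19 hours.
That remains the longest chain; total 19 hours.
Change in finish: 19 − 16 = +3 hours.

3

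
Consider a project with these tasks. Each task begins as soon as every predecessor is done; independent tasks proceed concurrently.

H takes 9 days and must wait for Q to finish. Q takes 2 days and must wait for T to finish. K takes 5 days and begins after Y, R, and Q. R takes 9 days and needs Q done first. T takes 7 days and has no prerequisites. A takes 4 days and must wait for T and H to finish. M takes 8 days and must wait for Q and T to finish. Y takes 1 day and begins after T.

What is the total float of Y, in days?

10

Critical path: T→Q→R→K = 7+2+9+5 = 23, so the finish is 23 days.
Longest path through Y: 13 days (earliest finish 8, latest finish 18).
Slack of Y = 17 − 7 = 10 days.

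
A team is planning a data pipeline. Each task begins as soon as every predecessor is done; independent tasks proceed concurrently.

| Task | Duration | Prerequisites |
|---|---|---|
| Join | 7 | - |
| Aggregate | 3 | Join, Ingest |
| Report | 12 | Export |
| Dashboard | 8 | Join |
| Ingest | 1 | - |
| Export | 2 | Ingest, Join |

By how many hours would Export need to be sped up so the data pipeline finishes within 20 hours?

Current finish: 21 hours; target: 20.
Export is on every critical path, so each hour cut from Export cuts the finish by one (this holds down to a finish of 20).
Need 21 − 20 = 1 hour off Export → Export becomes 1 hour, finish becomes 20.

1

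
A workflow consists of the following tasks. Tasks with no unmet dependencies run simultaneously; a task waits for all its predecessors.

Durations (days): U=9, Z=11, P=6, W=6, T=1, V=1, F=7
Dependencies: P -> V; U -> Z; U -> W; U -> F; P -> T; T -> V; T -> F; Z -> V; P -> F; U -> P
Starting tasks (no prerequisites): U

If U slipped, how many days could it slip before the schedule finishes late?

0

Critical path: U→P→T→F = 9+6+1+7 = 23, so the finish is 23 days.
Longest path through U: 23 days (earliest finish 9, latest finish 9).
Slack of U = 0 − 0 = 0 days.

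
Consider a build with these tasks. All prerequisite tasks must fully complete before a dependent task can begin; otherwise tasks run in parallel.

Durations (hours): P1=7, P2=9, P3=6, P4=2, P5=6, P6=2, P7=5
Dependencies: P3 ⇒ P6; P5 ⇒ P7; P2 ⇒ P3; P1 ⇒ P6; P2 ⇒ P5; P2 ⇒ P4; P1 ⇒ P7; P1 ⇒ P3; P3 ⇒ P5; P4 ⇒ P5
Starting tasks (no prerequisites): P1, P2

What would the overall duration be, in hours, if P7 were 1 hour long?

Critical path before the change: P2→P3→P5→P7 = 9+6+6+5 = 26 giving 26 hours.
P7 lies on that path, so at 1 hour the path becomes 22 hours.
That remains the longest chain; total 22 hours.

22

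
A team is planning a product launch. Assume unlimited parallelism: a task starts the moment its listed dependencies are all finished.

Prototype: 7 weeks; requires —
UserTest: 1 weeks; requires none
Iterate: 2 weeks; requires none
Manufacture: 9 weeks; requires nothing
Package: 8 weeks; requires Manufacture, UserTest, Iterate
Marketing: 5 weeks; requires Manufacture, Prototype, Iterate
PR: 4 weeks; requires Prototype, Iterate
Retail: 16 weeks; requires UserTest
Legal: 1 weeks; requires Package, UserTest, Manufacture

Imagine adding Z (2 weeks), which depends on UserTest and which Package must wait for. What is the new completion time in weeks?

18

Originally the product launch takes 18 weeks.
With Z inserted, Package now waits for max(Manufacture, UserTest, Iterate, Z).
New critical path: Manufacture→Package→Legal = 9+8+1 = 18 ⇒ 18 weeks.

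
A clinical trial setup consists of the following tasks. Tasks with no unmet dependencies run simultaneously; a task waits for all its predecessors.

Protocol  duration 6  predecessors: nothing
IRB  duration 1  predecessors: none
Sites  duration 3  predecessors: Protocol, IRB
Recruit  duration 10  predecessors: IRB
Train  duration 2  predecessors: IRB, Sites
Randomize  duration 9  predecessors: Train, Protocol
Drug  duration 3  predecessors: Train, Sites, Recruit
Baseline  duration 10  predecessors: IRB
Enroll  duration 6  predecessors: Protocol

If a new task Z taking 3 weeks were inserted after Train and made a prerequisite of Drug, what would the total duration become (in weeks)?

Originally the schedule takes 20 weeks.
With Z inserted, Drug now waits for max(Train, Sites, Recruit, Z).
New critical path: Protocol→Sites→Train→Randomize = 6+3+2+9 = 20 ⇒ 20 weeks.

20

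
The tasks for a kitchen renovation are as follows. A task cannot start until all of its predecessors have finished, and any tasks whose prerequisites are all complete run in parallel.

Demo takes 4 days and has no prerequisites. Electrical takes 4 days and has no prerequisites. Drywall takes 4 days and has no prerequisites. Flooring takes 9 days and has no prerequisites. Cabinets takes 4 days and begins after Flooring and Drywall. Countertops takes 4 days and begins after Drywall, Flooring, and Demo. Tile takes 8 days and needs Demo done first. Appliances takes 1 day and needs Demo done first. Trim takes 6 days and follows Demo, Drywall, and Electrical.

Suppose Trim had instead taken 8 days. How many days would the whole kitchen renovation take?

13

The binding path is Flooring→Cabinets = 9+4 = 13; finish at 13 days.
The longest path through Trim is only 10 days, so Trim has float 3.
That remains the longest chain; total 13 days.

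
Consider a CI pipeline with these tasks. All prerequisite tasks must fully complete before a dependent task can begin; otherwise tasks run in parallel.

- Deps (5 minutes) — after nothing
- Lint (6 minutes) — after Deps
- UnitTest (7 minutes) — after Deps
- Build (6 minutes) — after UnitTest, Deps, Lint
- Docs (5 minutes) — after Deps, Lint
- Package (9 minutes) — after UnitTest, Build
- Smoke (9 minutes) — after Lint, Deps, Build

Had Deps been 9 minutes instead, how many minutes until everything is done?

As given, the longest chain is Deps→UnitTest→Build→Package = 5+7+6+9 = 27, so the finish is 27 minutes.
Deps lies on that path, so at 9 minutes the path becomes 31 minutes.
The critical path is still Deps→UnitTest→Build→Package; finish is now 31 minutes.

31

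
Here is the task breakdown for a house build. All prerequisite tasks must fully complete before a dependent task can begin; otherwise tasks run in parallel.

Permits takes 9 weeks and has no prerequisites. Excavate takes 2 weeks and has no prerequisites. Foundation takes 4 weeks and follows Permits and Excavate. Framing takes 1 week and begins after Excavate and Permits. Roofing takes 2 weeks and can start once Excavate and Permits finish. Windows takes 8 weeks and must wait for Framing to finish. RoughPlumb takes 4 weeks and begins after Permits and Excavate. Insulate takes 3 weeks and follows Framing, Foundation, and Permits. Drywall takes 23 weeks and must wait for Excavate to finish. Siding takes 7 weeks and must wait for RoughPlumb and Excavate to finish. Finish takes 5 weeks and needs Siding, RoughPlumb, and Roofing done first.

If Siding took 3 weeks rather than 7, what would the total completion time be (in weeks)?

25

Actual critical path: Permits→RoughPlumb→Siding→Finish = 9+4+7+5 = 25 ⇒ 25 weeks.
Since Siding is critical, the -4 change carries straight to that chain (now 21 weeks).
Now Excavate→Drywall = 2+23 = 25 is longest, so the finish becomes 25 weeks.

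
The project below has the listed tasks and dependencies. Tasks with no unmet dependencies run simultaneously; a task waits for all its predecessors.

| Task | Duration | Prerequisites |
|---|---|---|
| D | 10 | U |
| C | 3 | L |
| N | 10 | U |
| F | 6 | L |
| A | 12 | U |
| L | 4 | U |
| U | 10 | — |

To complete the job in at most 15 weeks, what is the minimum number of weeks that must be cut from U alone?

Current finish: 22 weeks; target: 15.
U is on every critical path, so each week cut from U cuts the finish by one (this holds down to a finish of 13).
Need 22 − 15 = 7 weeks off U → U becomes 3 weeks, finish becomes 15.

7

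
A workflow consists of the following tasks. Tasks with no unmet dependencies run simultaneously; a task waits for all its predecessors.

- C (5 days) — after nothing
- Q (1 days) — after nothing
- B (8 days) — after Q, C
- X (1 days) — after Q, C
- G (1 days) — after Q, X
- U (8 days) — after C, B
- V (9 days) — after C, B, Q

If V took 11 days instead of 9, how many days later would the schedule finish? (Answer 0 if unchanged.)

The binding path is C→B→V = 5+8+9 = 22; finish at 22 days.
V lies on that path, so at 11 days the path becomes 24 days.
The critical path is still C→B→V; finish is now 24 days.
Change in finish: 24 − 22 = +2 days.

2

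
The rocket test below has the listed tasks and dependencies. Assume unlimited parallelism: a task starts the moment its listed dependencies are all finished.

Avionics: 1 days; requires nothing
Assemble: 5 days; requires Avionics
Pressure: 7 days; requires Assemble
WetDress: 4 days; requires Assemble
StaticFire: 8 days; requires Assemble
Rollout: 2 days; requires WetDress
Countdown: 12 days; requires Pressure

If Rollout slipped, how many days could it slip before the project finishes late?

Avionics→Assemble→Pressure→Countdown = 1+5+7+12 = 25 sets the makespan at 25 days.
Rollout finishes as early as 12 and must finish by 25.
Slack of Rollout = 23 − 10 = 13 days.

13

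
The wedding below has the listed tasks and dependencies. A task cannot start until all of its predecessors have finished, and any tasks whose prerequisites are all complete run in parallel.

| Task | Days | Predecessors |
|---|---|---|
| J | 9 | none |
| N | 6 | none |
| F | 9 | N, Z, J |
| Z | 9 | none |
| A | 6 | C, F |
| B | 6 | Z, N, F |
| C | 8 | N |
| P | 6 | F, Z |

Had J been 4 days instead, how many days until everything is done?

24

The binding path is J→F→A = 9+9+6 = 24; finish at 24 days.
J lies on that path, so at 4 days the path becomes 19 days.
Now Z→F→A = 9+9+6 = 24 is longest, so the finish becomes 24 days.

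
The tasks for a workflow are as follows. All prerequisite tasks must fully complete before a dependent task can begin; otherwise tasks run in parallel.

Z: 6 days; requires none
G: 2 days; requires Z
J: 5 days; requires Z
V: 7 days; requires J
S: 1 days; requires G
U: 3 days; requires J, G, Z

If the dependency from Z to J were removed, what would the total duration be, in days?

12

Before: longest chain Z→J→V = 6+5+7 = 18, finish 18.
Without Z→J, J's earliest start moves from 6 to 0.
The longest chain is now J→V = 5+7 = 12, so the plan takes 12 days.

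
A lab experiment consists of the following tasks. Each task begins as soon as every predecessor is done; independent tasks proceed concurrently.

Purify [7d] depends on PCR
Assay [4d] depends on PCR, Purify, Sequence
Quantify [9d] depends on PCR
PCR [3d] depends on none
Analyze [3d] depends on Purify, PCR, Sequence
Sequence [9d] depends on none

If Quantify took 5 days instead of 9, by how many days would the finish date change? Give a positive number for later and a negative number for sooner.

0

As given, the longest chain is PCR→Purify→Assay = 3+7+4 = 14, so the finish is 14 days.
The longest path through Quantify is only 12 days, so Quantify has float 2.
That remains the longest chain; total 14 days.
Change in finish: 14 − 14 = +0 days.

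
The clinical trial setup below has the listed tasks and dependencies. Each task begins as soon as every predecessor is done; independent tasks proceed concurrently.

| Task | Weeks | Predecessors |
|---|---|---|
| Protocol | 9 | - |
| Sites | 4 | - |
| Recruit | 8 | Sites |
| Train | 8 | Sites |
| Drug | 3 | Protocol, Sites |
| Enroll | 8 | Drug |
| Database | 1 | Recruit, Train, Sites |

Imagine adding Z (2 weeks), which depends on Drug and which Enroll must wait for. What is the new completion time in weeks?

Originally the plan takes 20 weeks.
With Z inserted, Enroll now waits for max(Drug, Z).
New critical path: Protocol→Drug→Z→Enroll = 9+3+2+8 = 22 ⇒ 22 weeks.

22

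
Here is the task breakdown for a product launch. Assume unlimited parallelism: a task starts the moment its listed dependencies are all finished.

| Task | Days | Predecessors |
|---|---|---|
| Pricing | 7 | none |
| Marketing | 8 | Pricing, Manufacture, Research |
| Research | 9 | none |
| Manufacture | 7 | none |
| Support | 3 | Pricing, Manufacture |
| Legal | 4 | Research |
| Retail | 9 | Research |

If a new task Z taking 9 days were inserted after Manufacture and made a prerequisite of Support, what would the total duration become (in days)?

Originally the product launch takes 18 days.
With Z inserted, Support now waits for max(Pricing, Manufacture, Z).
New critical path: Manufacture→Z→Support = 7+9+3 = 19 ⇒ 19 days.

19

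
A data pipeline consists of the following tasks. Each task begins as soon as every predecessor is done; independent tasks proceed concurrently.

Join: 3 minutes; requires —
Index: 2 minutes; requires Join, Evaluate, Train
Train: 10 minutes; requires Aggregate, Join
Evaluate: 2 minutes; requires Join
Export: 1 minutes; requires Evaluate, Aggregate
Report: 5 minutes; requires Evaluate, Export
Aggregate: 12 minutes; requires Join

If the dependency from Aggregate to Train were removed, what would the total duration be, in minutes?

21

Before: longest chain Join→Aggregate→Train→Index = 3+12+10+2 = 27, finish 27.
Without Aggregate→Train, Train's earliest start moves from 15 to 3.
After: Join→Aggregate→Export→Report = 3+12+1+5 = 21 → 21 minutes.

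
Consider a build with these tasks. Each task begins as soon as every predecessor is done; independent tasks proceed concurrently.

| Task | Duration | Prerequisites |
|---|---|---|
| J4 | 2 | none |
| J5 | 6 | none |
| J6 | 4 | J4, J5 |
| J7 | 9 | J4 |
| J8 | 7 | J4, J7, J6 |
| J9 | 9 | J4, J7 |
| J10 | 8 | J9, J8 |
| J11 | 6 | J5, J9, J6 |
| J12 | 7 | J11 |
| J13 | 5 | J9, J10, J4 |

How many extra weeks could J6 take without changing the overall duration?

The longest chain is J4→J7→J9→J10→J13 = 2+9+9+8+5 = 33; overall finish 33 weeks.
The longest chain containing J6 totals 30 weeks.
Slack of J6 = 9 − 6 = 3 weeks.

3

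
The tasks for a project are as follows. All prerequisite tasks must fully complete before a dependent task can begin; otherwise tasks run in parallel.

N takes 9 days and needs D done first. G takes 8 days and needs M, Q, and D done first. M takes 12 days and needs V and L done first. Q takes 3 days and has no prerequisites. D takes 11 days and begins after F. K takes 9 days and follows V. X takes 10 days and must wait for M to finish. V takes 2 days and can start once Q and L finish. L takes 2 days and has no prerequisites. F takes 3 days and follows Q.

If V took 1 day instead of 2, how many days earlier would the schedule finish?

Actual critical path: Q→V→M→X = 3+2+12+10 = 27 ⇒ 27 days.
V lies on that path, so at 1 day the path becomes 26 days.
New critical path: Q→F→D→N = 3+3+11+9 = 26 ⇒ 26 days.
Change in finish: 26 − 27 = -1 days.

1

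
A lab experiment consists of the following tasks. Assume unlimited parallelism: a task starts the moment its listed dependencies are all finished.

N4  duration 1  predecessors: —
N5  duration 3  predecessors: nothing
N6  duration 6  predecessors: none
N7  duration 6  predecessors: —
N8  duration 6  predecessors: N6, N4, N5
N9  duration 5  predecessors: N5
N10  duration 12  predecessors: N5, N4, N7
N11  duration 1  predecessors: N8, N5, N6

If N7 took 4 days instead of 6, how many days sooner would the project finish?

2

Critical path before the change: N7→N10 = 6+12 = 18 giving 18 days.
N7 is on the critical path; changing it to 4 makes that path 16 days.
The critical path is still N7→N10; finish is now 16 days.
Change in finish: 16 − 18 = -2 days.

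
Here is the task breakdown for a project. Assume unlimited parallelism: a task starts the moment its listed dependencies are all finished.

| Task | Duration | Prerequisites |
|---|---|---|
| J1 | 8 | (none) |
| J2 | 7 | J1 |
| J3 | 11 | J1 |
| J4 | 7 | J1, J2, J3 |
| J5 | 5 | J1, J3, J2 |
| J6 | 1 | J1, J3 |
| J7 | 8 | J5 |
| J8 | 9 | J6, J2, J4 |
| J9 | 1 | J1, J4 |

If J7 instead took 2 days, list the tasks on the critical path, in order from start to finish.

Baseline: J1→J3→J4→J8 = 8+11+7+9 = 35 → 35 days.
The longest path through J7 is only 32 days, so J7 has float 3.
That remains the longest chain; total 35 days.

J1, J3, J4, J8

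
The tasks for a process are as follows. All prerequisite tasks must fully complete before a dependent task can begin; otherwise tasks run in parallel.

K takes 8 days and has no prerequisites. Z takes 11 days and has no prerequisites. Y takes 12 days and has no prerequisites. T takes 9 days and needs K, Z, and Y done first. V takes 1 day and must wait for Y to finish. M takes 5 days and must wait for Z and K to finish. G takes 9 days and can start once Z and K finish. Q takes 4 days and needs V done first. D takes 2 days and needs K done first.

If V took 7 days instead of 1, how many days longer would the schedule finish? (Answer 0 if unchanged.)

The binding path is Y→T = 12+9 = 21; finish at 21 days.
The longest path through V is only 17 days, so V has float 4.
New critical path: Y→V→Q = 12+7+4 = 23 ⇒ 23 days.
Change in finish: 23 − 21 = +2 days.

2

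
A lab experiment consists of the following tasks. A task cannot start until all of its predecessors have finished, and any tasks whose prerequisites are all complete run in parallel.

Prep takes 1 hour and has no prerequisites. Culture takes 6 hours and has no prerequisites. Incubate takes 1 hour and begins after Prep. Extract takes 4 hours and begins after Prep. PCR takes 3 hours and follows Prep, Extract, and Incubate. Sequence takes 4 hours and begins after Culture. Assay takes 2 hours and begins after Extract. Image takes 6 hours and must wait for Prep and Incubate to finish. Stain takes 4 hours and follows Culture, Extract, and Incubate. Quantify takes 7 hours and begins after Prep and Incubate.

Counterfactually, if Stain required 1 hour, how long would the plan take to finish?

Critical path before the change: Culture→Stain = 6+4 = 10 giving 10 hours.
Stain is on the critical path; changing it to 1 makes that path 7 hours.
New critical path: Culture→Sequence = 6+4 = 10 ⇒ 10 hours.

10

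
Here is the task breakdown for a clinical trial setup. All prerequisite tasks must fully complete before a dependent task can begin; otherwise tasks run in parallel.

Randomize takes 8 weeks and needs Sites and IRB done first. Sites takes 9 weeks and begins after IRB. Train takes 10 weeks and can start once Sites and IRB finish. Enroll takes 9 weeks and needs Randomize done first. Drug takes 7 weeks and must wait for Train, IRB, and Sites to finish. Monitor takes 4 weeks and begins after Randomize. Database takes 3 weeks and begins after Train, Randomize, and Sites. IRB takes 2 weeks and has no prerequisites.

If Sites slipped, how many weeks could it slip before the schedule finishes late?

0

IRB→Sites→Train→Drug = 2+9+10+7 = 28 sets the makespan at 28 weeks.
The longest chain containing Sites totals 28 weeks.
Slack of Sites = 2 − 2 = 0 weeks.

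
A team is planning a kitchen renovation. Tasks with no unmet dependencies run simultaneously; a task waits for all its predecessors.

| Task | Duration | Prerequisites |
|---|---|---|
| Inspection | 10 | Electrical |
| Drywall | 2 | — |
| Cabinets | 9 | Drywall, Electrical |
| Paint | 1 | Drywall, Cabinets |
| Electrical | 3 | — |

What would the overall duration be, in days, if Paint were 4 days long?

Actual critical path: Electrical→Cabinets→Paint = 3+9+1 = 13 ⇒ 13 days.
Paint lies on that path, so at 4 days the path becomes 16 days.
The critical path is still Electrical→Cabinets→Paint; finish is now 16 days.

16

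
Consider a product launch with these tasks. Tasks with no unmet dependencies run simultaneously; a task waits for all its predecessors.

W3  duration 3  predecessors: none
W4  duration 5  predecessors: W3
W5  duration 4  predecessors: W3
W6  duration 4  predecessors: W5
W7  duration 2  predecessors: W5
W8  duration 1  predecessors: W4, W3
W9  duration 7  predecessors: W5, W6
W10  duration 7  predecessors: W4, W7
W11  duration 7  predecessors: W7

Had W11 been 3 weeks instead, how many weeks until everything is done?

The binding path is W3→W5→W6→W9 = 3+4+4+7 = 18; finish at 18 weeks.
W11 is off the critical path — its longest chain is 16 weeks, giving 2 of slack.
No other chain overtakes it, so the finish is 18 weeks.

18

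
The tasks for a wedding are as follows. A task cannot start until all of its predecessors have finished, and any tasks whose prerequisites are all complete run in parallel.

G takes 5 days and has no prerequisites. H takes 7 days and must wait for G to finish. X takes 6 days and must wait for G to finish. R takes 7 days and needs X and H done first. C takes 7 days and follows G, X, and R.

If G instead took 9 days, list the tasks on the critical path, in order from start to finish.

As given, the longest chain is G→H→R→C = 5+7+7+7 = 26, so the finish is 26 days.
Since G is critical, the +4 change carries straight to that chain (now 30 days).
That remains the longest chain; total 30 days.

G, H, R, C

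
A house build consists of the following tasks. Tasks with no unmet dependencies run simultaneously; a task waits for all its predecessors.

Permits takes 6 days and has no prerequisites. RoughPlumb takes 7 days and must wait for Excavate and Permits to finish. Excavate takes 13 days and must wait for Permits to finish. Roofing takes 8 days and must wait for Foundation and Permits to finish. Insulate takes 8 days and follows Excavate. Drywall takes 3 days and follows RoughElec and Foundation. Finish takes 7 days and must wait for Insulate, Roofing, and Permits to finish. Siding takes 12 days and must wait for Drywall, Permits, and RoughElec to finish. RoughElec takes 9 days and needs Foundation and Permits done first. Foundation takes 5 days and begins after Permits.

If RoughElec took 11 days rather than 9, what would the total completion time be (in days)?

37

The binding path is Permits→Foundation→RoughElec→Drywall→Siding = 6+5+9+3+12 = 35; finish at 35 days.
RoughElec lies on that path, so at 11 days the path becomes 37 days.
The critical path is still Permits→Foundation→RoughElec→Drywall→Siding; finish is now 37 days.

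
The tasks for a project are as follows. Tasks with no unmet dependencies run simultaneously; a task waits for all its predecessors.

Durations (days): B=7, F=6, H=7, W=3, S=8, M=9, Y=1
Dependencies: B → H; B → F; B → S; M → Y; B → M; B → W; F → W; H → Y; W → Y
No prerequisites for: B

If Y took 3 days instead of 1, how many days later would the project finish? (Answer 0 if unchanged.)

2

Baseline: B→F→W→Y = 7+6+3+1 = 17 → 17 days.
Y is on the critical path; changing it to 3 makes that path 19 days.
The critical path is still B→F→W→Y; finish is now 19 days.
Change in finish: 19 − 17 = +2 days.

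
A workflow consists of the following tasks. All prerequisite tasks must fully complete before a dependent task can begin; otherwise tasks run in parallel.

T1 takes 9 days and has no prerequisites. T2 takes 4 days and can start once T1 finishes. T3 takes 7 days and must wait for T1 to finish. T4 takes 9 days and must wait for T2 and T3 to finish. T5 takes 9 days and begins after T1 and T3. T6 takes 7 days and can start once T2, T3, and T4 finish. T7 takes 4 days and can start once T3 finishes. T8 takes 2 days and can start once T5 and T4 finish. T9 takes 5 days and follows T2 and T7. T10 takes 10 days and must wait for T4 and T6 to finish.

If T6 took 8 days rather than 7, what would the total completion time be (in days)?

As given, the longest chain is T1→T3→T4→T6→T10 = 9+7+9+7+10 = 42, so the finish is 42 days.
T6 lies on that path, so at 8 days the path becomes 43 days.
No other chain overtakes it, so the finish is 43 days.

43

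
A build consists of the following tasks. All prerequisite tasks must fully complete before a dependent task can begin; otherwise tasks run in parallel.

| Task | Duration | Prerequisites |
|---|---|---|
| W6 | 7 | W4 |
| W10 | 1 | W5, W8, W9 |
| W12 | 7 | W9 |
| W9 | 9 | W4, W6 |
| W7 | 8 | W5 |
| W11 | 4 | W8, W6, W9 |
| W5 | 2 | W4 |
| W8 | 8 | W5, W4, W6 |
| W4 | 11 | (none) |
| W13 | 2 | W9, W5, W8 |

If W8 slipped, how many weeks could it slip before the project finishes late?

The longest chain is W4→W6→W9→W12 = 11+7+9+7 = 34; overall finish 34 weeks.
Longest path through W8: 30 weeks (earliest finish 26, latest finish 30).
Slack of W8 = 22 − 18 = 4 weeks.

4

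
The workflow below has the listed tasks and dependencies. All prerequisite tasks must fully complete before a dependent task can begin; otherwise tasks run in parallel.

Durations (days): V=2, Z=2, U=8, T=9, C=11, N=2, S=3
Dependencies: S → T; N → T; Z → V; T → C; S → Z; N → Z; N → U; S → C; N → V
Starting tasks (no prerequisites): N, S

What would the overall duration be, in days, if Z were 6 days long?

23

Baseline: S→T→C = 3+9+11 = 23 → 23 days.
Z is off the critical path — its longest chain is 7 days, giving 16 of slack.
The critical path is still S→T→C; finish is now 23 days.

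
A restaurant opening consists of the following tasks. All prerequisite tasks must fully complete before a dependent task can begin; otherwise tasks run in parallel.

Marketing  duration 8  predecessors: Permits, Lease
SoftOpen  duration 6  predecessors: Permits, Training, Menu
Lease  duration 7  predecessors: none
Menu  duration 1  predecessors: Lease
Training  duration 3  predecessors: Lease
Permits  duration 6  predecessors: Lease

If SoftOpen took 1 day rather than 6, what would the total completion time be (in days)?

The binding path is Lease→Permits→Marketing = 7+6+8 = 21; finish at 21 days.
SoftOpen has 2 days of float (longest path through it is 19).
No other chain overtakes it, so the finish is 21 days.

21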